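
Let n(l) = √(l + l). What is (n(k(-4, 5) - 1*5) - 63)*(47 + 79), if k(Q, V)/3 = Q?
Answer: -7938 + 126*I*√34 ≈ -7938.0 + 734.7*I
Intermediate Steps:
k(Q, V) = 3*Q
n(l) = √2*√l (n(l) = √(2*l) = √2*√l)
(n(k(-4, 5) - 1*5) - 63)*(47 + 79) = (√2*√(3*(-4) - 1*5) - 63)*(47 + 79) = (√2*√(-12 - 5) - 63)*126 = (√2*√(-17) - 63)*126 = (√2*(I*√17) - 63)*126 = (I*√34 - 63)*126 = (-63 + I*√34)*126 = -7938 + 126*I*√34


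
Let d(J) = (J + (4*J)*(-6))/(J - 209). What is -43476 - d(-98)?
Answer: -13344878/307 ≈ -43469.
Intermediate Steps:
d(J) = -23*J/(-209 + J) (d(J) = (J - 24*J)/(-209 + J) = (-23*J)/(-209 + J) = -23*J/(-209 + J))
-43476 - d(-98) = -43476 - (-23)*(-98)/(-209 - 98) = -43476 - (-23)*(-98)/(-307) = -43476 - (-23)*(-98)*(-1)/307 = -43476 - 1*(-2254/307) = -43476 + 2254/307 = -13344878/307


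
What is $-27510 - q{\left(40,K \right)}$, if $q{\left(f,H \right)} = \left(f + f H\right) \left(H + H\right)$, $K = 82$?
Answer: $-571990$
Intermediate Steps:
$q{\left(f,H \right)} = 2 H \left(f + H f\right)$ ($q{\left(f,H \right)} = \left(f + H f\right) 2 H = 2 H \left(f + H f\right)$)
$-27510 - q{\left(40,K \right)} = -27510 - 2 \cdot 82 \cdot 40 \left(1 + 82\right) = -27510 - 2 \cdot 82 \cdot 40 \cdot 83 = -27510 - 544480 = -571990$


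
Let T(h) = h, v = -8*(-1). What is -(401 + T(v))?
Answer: -409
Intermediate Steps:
v = 8
-(401 + T(v)) = -(401 + 8) = -1*409 = -409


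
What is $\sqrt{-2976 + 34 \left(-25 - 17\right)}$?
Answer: $2 i \sqrt{1101} \approx 66.363 i$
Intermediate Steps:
$\sqrt{-2976 + 34 \left(-25 - 17\right)} = \sqrt{-2976 + 34 \left(-42\right)} = \sqrt{-2976 - 1428} = \sqrt{-4404} = 2 i \sqrt{1101}$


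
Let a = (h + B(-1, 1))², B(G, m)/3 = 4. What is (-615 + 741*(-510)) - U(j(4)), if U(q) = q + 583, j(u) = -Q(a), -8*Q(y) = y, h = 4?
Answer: -379140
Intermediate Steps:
B(G, m) = 12 (B(G, m) = 3*4 = 12)
a = 256 (a = (4 + 12)² = 16² = 256)
Q(y) = -y/8
j(u) = 32 (j(u) = -(-1)*256/8 = -1*(-32) = 32)
U(q) = 583 + q
(-615 + 741*(-510)) - U(j(4)) = (-615 + 741*(-510)) - (583 + 32) = (-615 - 377910) - 1*615 = -378525 - 615 = -379140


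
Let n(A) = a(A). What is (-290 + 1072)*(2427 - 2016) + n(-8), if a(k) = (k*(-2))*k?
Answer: 321274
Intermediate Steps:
a(k) = -2*k**2 (a(k) = (-2*k)*k = -2*k**2)
n(A) = -2*A**2
(-290 + 1072)*(2427 - 2016) + n(-8) = (-290 + 1072)*(2427 - 2016) - 2*(-8)**2 = 782*411 - 2*64 = 321402 - 128 = 321274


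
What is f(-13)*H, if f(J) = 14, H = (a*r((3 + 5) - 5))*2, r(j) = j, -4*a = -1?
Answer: 21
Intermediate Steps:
a = 1/4 (a = -1/4*(-1) = 1/4 ≈ 0.25000)
H = 3/2 (H = (((3 + 5) - 5)/4)*2 = ((8 - 5)/4)*2 = ((1/4)*3)*2 = (3/4)*2 = 3/2 ≈ 1.5000)
f(-13)*H = 14*(3/2) = 21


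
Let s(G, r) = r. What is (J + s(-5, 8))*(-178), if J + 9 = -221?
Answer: 39516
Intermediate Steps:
J = -230 (J = -9 - 221 = -230)
(J + s(-5, 8))*(-178) = (-230 + 8)*(-178) = -222*(-178) = 39516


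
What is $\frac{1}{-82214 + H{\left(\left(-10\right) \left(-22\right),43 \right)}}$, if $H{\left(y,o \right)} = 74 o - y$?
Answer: $- \frac{1}{79252} \approx -1.2618 \cdot 10^{-5}$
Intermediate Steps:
$H{\left(y,o \right)} = - y + 74 o$
$\frac{1}{-82214 + H{\left(\left(-10\right) \left(-22\right),43 \right)}} = \frac{1}{-82214 + \left(- \left(-10\right) \left(-22\right) + 74 \cdot 43\right)} = \frac{1}{-82214 + \left(\left(-1\right) 220 + 3182\right)} = \frac{1}{-82214 + \left(-220 + 3182\right)} = \frac{1}{-82214 + 2962} = \frac{1}{-79252} = - \frac{1}{79252}$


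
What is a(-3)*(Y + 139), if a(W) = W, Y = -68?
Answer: -213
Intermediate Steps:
a(-3)*(Y + 139) = -3*(-68 + 139) = -3*71 = -213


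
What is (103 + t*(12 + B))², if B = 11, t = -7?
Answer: 3364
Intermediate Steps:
(103 + t*(12 + B))² = (103 - 7*(12 + 11))² = (103 - 7*23)² = (103 - 161)² = (-58)² = 3364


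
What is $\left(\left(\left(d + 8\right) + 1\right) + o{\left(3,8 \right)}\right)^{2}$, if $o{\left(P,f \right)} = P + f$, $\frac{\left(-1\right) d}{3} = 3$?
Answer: $121$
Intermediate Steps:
$d = -9$ ($d = \left(-3\right) 3 = -9$)
$\left(\left(\left(d + 8\right) + 1\right) + o{\left(3,8 \right)}\right)^{2} = \left(\left(\left(-9 + 8\right) + 1\right) + \left(3 + 8\right)\right)^{2} = \left(\left(-1 + 1\right) + 11\right)^{2} = \left(0 + 11\right)^{2} = 11^{2} = 121$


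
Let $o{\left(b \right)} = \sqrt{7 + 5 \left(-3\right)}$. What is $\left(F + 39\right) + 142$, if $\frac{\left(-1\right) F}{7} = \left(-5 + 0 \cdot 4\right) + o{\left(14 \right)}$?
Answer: $216 - 14 i \sqrt{2} \approx 216.0 - 19.799 i$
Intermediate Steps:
$o{\left(b \right)} = 2 i \sqrt{2}$ ($o{\left(b \right)} = \sqrt{7 - 15} = \sqrt{-8} = 2 i \sqrt{2}$)
$F = 35 - 14 i \sqrt{2}$ ($F = - 7 \left(\left(-5 + 0 \cdot 4\right) + 2 i \sqrt{2}\right) = - 7 \left(\left(-5 + 0\right) + 2 i \sqrt{2}\right) = - 7 \left(-5 + 2 i \sqrt{2}\right) = 35 - 14 i \sqrt{2} \approx 35.0 - 19.799 i$)
$\left(F + 39\right) + 142 = \left(\left(35 - 14 i \sqrt{2}\right) + 39\right) + 142 = \left(74 - 14 i \sqrt{2}\right) + 142 = 216 - 14 i \sqrt{2}$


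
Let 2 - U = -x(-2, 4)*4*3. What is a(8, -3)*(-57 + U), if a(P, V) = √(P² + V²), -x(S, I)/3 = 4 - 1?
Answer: -163*√73 ≈ -1392.7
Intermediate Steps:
x(S, I) = -9 (x(S, I) = -3*(4 - 1) = -3*3 = -9)
U = -106 (U = 2 - (-1)*-9*4*3 = 2 - (-1)*(-36*3) = 2 - (-1)*(-108) = 2 - 1*108 = 2 - 108 = -106)
a(8, -3)*(-57 + U) = √(8² + (-3)²)*(-57 - 106) = √(64 + 9)*(-163) = √73*(-163) = -163*√73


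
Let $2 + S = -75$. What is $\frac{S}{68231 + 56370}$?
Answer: $- \frac{77}{124601} \approx -0.00061797$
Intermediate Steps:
$S = -77$ ($S = -2 - 75 = -77$)
$\frac{S}{68231 + 56370} = \frac{1}{68231 + 56370} \left(-77\right) = \frac{1}{124601} \left(-77\right) = - \frac{77}{124601}$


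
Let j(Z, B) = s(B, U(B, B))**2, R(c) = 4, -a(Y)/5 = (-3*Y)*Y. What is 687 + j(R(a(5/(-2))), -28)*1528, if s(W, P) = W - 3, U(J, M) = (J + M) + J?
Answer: 1469095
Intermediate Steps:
a(Y) = 15*Y**2 (a(Y) = -5*(-3*Y)*Y = -(-15)*Y**2 = 15*Y**2)
U(J, M) = M + 2*J
s(W, P) = -3 + W
j(Z, B) = (-3 + B)**2
687 + j(R(a(5/(-2))), -28)*1528 = 687 + (-3 - 28)**2*1528 = 687 + (-31)**2*1528 = 687 + 961*1528 = 687 + 1468408 = 1469095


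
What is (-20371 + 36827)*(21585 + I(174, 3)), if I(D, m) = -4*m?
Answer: 355005288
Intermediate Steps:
(-20371 + 36827)*(21585 + I(174, 3)) = (-20371 + 36827)*(21585 - 4*3) = 16456*(21585 - 12) = 16456*21573 = 355005288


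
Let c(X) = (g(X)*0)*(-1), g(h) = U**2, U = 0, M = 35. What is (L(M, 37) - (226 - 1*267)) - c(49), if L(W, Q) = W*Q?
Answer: 1336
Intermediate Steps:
g(h) = 0 (g(h) = 0**2 = 0)
L(W, Q) = Q*W
c(X) = 0 (c(X) = (0*0)*(-1) = 0*(-1) = 0)
(L(M, 37) - (226 - 1*267)) - c(49) = (37*35 - (226 - 1*267)) - 1*0 = (1295 - (226 - 267)) + 0 = (1295 - 1*(-41)) + 0 = (1295 + 41) + 0 = 1336 + 0 = 1336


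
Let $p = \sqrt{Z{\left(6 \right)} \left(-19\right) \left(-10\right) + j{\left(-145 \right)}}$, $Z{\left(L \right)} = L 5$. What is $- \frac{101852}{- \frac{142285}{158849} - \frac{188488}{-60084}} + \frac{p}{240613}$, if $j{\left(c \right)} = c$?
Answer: $- \frac{243026086075308}{5348019593} + \frac{\sqrt{5555}}{240613} \approx -45442.0$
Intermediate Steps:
$Z{\left(L \right)} = 5 L$
$p = \sqrt{5555}$ ($p = \sqrt{5 \cdot 6 \left(-19\right) \left(-10\right) - 145} = \sqrt{30 \left(-19\right) \left(-10\right) - 145} = \sqrt{\left(-570\right) \left(-10\right) - 145} = \sqrt{5700 - 145} = \sqrt{5555} \approx 74.532$)
$- \frac{101852}{- \frac{142285}{158849} - \frac{188488}{-60084}} + \frac{p}{240613} = - \frac{101852}{- \frac{142285}{158849} - \frac{188488}{-60084}} + \frac{\sqrt{5555}}{240613} = - \frac{101852}{\left(-142285\right) \frac{1}{158849} - - \frac{47122}{15021}} + \sqrt{5555} \cdot \frac{1}{240613} = - \frac{101852}{- \frac{142285}{158849} + \frac{47122}{15021}} + \frac{\sqrt{5555}}{240613} = - \frac{101852}{\frac{5348019593}{2386070829}} + \frac{\sqrt{5555}}{240613} = \left(-101852\right) \frac{2386070829}{5348019593} + \frac{\sqrt{5555}}{240613} = - \frac{243026086075308}{5348019593} + \frac{\sqrt{5555}}{240613}$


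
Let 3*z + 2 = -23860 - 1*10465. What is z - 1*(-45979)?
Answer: 103610/3 ≈ 34537.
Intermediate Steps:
z = -34327/3 (z = -⅔ + (-23860 - 1*10465)/3 = -⅔ + (-23860 - 10465)/3 = -⅔ + (⅓)*(-34325) = -⅔ - 34325/3 = -34327/3 ≈ -11442.)
z - 1*(-45979) = -34327/3 - 1*(-45979) = -34327/3 + 45979 = 103610/3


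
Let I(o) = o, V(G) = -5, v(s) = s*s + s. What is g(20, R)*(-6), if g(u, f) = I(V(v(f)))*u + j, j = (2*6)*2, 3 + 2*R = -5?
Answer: 456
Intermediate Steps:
R = -4 (R = -3/2 + (1/2)*(-5) = -3/2 - 5/2 = -4)
v(s) = s + s**2 (v(s) = s**2 + s = s + s**2)
j = 24 (j = 12*2 = 24)
g(u, f) = 24 - 5*u (g(u, f) = -5*u + 24 = 24 - 5*u)
g(20, R)*(-6) = (24 - 5*20)*(-6) = (24 - 100)*(-6) = -76*(-6) = 456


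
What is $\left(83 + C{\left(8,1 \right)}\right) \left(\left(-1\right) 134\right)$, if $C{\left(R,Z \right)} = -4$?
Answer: $-10586$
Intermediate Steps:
$\left(83 + C{\left(8,1 \right)}\right) \left(\left(-1\right) 134\right) = \left(83 - 4\right) \left(\left(-1\right) 134\right) = 79 \left(-134\right) = -10586$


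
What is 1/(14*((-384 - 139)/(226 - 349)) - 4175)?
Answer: -123/506203 ≈ -0.00024299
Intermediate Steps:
1/(14*((-384 - 139)/(226 - 349)) - 4175) = 1/(14*(-523/(-123)) - 4175) = 1/(14*(-523*(-1/123)) - 4175) = 1/(14*(523/123) - 4175) = 1/(7322/123 - 4175) = 1/(-506203/123) = -123/506203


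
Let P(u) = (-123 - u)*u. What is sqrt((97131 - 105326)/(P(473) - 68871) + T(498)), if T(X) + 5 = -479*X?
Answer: I*sqrt(242580405492282)/31889 ≈ 488.41*I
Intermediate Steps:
P(u) = u*(-123 - u)
T(X) = -5 - 479*X
sqrt((97131 - 105326)/(P(473) - 68871) + T(498)) = sqrt((97131 - 105326)/(-1*473*(123 + 473) - 68871) + (-5 - 479*498)) = sqrt(-8195/(-1*473*596 - 68871) + (-5 - 238542)) = sqrt(-8195/(-281908 - 68871) - 238547) = sqrt(-8195/(-350779) - 238547) = sqrt(-8195*(-1/350779) - 238547) = sqrt(745/31889 - 238547) = sqrt(-7607024538/31889) = I*sqrt(242580405492282)/31889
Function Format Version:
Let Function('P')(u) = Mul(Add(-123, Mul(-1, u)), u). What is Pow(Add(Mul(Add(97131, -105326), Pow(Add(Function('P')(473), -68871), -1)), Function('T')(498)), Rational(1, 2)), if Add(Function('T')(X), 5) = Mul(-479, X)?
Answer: Mul(Rational(1, 31889), I, Pow(242580405492282, Rational(1, 2))) ≈ Mul(488.41, I)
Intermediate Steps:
Function('P')(u) = Mul(u, Add(-123, Mul(-1, u)))
Function('T')(X) = Add(-5, Mul(-479, X))
Pow(Add(Mul(Add(97131, -105326), Pow(Add(Function('P')(473), -68871), -1)), Function('T')(498)), Rational(1, 2)) = Pow(Add(Mul(Add(97131, -105326), Pow(Add(Mul(-1, 473, Add(123, 473)), -68871), -1)), Add(-5, Mul(-479, 498))), Rational(1, 2)) = Pow(Add(Mul(-8195, Pow(Add(Mul(-1, 473, 596), -68871), -1)), Add(-5, -238542)), Rational(1, 2)) = Pow(Add(Mul(-8195, Pow(Add(-281908, -68871), -1)), -238547), Rational(1, 2)) = Pow(Add(Mul(-8195, Pow(-350779, -1)), -238547), Rational(1, 2)) = Pow(Add(Mul(-8195, Rational(-1, 350779)), -238547), Rational(1, 2)) = Pow(Add(Rational(745, 31889), -238547), Rational(1, 2)) = Pow(Rational(-7607024538, 31889), Rational(1, 2)) = Mul(Rational(1, 31889), I, Pow(242580405492282, Rational(1, 2)))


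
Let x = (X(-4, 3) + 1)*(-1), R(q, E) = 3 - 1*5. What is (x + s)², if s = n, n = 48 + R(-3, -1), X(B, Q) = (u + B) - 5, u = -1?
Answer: 3025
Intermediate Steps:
R(q, E) = -2 (R(q, E) = 3 - 5 = -2)
X(B, Q) = -6 + B (X(B, Q) = (-1 + B) - 5 = -6 + B)
n = 46 (n = 48 - 2 = 46)
s = 46
x = 9 (x = ((-6 - 4) + 1)*(-1) = (-10 + 1)*(-1) = -9*(-1) = 9)
(x + s)² = (9 + 46)² = 55² = 3025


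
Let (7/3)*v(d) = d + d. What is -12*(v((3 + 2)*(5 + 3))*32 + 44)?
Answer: -95856/7 ≈ -13694.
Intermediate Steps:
v(d) = 6*d/7 (v(d) = 3*(d + d)/7 = 3*(2*d)/7 = 6*d/7)
-12*(v((3 + 2)*(5 + 3))*32 + 44) = -12*((6*((3 + 2)*(5 + 3))/7)*32 + 44) = -12*((6*(5*8)/7)*32 + 44) = -12*(((6/7)*40)*32 + 44) = -12*((240/7)*32 + 44) = -12*(7680/7 + 44) = -12*7988/7 = -95856/7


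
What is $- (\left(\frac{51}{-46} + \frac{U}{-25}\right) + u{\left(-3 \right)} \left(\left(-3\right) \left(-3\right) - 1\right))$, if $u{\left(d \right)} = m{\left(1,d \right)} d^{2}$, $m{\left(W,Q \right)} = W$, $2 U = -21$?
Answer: $- \frac{41004}{575} \approx -71.311$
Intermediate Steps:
$U = - \frac{21}{2}$ ($U = \frac{1}{2} \left(-21\right) = - \frac{21}{2} \approx -10.5$)
$u{\left(d \right)} = d^{2}$ ($u{\left(d \right)} = 1 d^{2} = d^{2}$)
$- (\left(\frac{51}{-46} + \frac{U}{-25}\right) + u{\left(-3 \right)} \left(\left(-3\right) \left(-3\right) - 1\right)) = - (\left(\frac{51}{-46} - \frac{21}{2 \left(-25\right)}\right) + \left(-3\right)^{2} \left(\left(-3\right) \left(-3\right) - 1\right)) = - (\left(51 \left(- \frac{1}{46}\right) - - \frac{21}{50}\right) + 9 \left(9 - 1\right)) = - (\left(- \frac{51}{46} + \frac{21}{50}\right) + 9 \cdot 8) = - (- \frac{396}{575} + 72) = \left(-1\right) \frac{41004}{575} = - \frac{41004}{575}$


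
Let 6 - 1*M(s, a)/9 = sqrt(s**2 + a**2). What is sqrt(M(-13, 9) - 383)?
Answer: sqrt(-329 - 45*sqrt(10)) ≈ 21.71*I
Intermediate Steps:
M(s, a) = 54 - 9*sqrt(a**2 + s**2) (M(s, a) = 54 - 9*sqrt(s**2 + a**2) = 54 - 9*sqrt(a**2 + s**2))
sqrt(M(-13, 9) - 383) = sqrt((54 - 9*sqrt(9**2 + (-13)**2)) - 383) = sqrt((54 - 9*sqrt(81 + 169)) - 383) = sqrt((54 - 45*sqrt(10)) - 383) = sqrt(-329 - 45*sqrt(10))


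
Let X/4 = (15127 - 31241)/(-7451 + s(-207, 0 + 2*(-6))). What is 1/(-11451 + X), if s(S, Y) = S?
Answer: -547/6259093 ≈ -8.7393e-5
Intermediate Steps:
X = 4604/547 (X = 4*((15127 - 31241)/(-7451 - 207)) = 4*(-16114/(-7658)) = 4*(-16114*(-1/7658)) = 4*(1151/547) = 4604/547 ≈ 8.4168)
1/(-11451 + X) = 1/(-11451 + 4604/547) = 1/(-6259093/547) = -547/6259093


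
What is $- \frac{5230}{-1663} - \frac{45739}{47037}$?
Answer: $\frac{169939553}{78222531} \approx 2.1725$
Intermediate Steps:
$- \frac{5230}{-1663} - \frac{45739}{47037} = \left(-5230\right) \left(- \frac{1}{1663}\right) - \frac{45739}{47037} = \frac{5230}{1663} - \frac{45739}{47037} = \frac{169939553}{78222531}$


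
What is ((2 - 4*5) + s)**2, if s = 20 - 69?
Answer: 4489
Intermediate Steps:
s = -49
((2 - 4*5) + s)**2 = ((2 - 4*5) - 49)**2 = ((2 - 20) - 49)**2 = (-18 - 49)**2 = (-67)**2 = 4489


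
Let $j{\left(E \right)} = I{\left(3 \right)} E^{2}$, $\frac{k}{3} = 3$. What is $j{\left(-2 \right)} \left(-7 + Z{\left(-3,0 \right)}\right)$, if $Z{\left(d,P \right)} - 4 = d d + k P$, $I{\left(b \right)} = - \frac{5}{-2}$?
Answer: $60$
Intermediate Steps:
$I{\left(b \right)} = \frac{5}{2}$ ($I{\left(b \right)} = \left(-5\right) \left(- \frac{1}{2}\right) = \frac{5}{2}$)
$k = 9$ ($k = 3 \cdot 3 = 9$)
$j{\left(E \right)} = \frac{5 E^{2}}{2}$
$Z{\left(d,P \right)} = 4 + d^{2} + 9 P$ ($Z{\left(d,P \right)} = 4 + \left(d d + 9 P\right) = 4 + \left(d^{2} + 9 P\right) = 4 + d^{2} + 9 P$)
$j{\left(-2 \right)} \left(-7 + Z{\left(-3,0 \right)}\right) = \frac{5 \left(-2\right)^{2}}{2} \left(-7 + \left(4 + \left(-3\right)^{2} + 9 \cdot 0\right)\right) = \frac{5}{2} \cdot 4 \left(-7 + \left(4 + 9 + 0\right)\right) = 10 \left(-7 + 13\right) = 10 \cdot 6 = 60$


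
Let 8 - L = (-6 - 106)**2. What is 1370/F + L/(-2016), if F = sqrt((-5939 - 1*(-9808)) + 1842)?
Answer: 1567/252 + 1370*sqrt(5711)/5711 ≈ 24.347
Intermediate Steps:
F = sqrt(5711) (F = sqrt((-5939 + 9808) + 1842) = sqrt(3869 + 1842) = sqrt(5711) ≈ 75.571)
L = -12536 (L = 8 - (-6 - 106)**2 = 8 - 1*(-112)**2 = 8 - 1*12544 = 8 - 12544 = -12536)
1370/F + L/(-2016) = 1370/(sqrt(5711)) - 12536/(-2016) = 1370*(sqrt(5711)/5711) - 12536*(-1/2016) = 1370*sqrt(5711)/5711 + 1567/252 = 1567/252 + 1370*sqrt(5711)/5711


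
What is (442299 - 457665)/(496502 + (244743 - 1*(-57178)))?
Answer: -5122/266141 ≈ -0.019245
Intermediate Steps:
(442299 - 457665)/(496502 + (244743 - 1*(-57178))) = -15366/(496502 + (244743 + 57178)) = -15366/(496502 + 301921) = -15366/798423 = -15366*1/798423 = -5122/266141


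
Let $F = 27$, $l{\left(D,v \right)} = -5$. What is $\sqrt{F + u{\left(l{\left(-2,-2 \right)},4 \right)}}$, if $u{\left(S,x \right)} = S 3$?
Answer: $2 \sqrt{3} \approx 3.4641$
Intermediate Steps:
$u{\left(S,x \right)} = 3 S$
$\sqrt{F + u{\left(l{\left(-2,-2 \right)},4 \right)}} = \sqrt{27 + 3 \left(-5\right)} = \sqrt{27 - 15} = \sqrt{12} = 2 \sqrt{3}$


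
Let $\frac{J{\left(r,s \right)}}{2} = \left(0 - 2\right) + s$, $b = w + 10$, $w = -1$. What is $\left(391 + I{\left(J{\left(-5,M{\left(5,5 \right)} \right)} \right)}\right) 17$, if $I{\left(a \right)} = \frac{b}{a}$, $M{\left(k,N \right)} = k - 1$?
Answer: $\frac{26741}{4} \approx 6685.3$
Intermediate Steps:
$M{\left(k,N \right)} = -1 + k$
$b = 9$ ($b = -1 + 10 = 9$)
$J{\left(r,s \right)} = -4 + 2 s$ ($J{\left(r,s \right)} = 2 \left(\left(0 - 2\right) + s\right) = 2 \left(-2 + s\right) = -4 + 2 s$)
$I{\left(a \right)} = \frac{9}{a}$
$\left(391 + I{\left(J{\left(-5,M{\left(5,5 \right)} \right)} \right)}\right) 17 = \left(391 + \frac{9}{-4 + 2 \left(-1 + 5\right)}\right) 17 = \left(391 + \frac{9}{-4 + 2 \cdot 4}\right) 17 = \left(391 + \frac{9}{-4 + 8}\right) 17 = \left(391 + \frac{9}{4}\right) 17 = \frac{1573}{4} \cdot 17 = \frac{26741}{4}$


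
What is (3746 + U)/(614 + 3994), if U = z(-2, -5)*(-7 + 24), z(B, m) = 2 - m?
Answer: 3865/4608 ≈ 0.83876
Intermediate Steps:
U = 119 (U = (2 - 1*(-5))*(-7 + 24) = (2 + 5)*17 = 7*17 = 119)
(3746 + U)/(614 + 3994) = (3746 + 119)/(614 + 3994) = 3865/4608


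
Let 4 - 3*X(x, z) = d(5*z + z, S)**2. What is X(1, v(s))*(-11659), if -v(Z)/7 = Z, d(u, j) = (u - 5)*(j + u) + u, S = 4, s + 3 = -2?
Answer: 7551325976988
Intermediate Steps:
s = -5 (s = -3 - 2 = -5)
d(u, j) = u + (-5 + u)*(j + u) (d(u, j) = (-5 + u)*(j + u) + u = u + (-5 + u)*(j + u))
v(Z) = -7*Z
X(x, z) = 4/3 - (-20 + 36*z**2)**2/3 (X(x, z) = 4/3 - ((5*z + z)**2 - 5*4 - 4*(5*z + z) + 4*(5*z + z))**2/3 = 4/3 - ((6*z)**2 - 20 - 24*z + 4*(6*z))**2/3 = 4/3 - (36*z**2 - 20 - 24*z + 24*z)**2/3 = 4/3 - (-20 + 36*z**2)**2/3)
X(1, v(s))*(-11659) = (-132 - 432*(-7*(-5))**4 + 480*(-7*(-5))**2)*(-11659) = (-132 - 432*35**4 + 480*35**2)*(-11659) = (-132 - 432*1500625 + 480*1225)*(-11659) = (-132 - 648270000 + 588000)*(-11659) = -647682132*(-11659) = 7551325976988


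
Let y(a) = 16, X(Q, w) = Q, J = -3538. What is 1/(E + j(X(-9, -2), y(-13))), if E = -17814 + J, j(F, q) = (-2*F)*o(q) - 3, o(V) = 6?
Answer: -1/21247 ≈ -4.7065e-5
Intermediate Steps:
j(F, q) = -3 - 12*F (j(F, q) = -2*F*6 - 3 = -12*F - 3 = -3 - 12*F)
E = -21352 (E = -17814 - 3538 = -21352)
1/(E + j(X(-9, -2), y(-13))) = 1/(-21352 + (-3 - 12*(-9))) = 1/(-21352 + (-3 + 108)) = 1/(-21352 + 105) = 1/(-21247) = -1/21247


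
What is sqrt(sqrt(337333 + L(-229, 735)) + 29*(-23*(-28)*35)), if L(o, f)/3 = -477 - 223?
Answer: sqrt(653660 + sqrt(335233)) ≈ 808.85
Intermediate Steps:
L(o, f) = -2100 (L(o, f) = 3*(-477 - 223) = 3*(-700) = -2100)
sqrt(sqrt(337333 + L(-229, 735)) + 29*(-23*(-28)*35)) = sqrt(sqrt(337333 - 2100) + 29*(-23*(-28)*35)) = sqrt(sqrt(335233) + 29*(644*35)) = sqrt(sqrt(335233) + 29*22540) = sqrt(sqrt(335233) + 653660) = sqrt(653660 + sqrt(335233))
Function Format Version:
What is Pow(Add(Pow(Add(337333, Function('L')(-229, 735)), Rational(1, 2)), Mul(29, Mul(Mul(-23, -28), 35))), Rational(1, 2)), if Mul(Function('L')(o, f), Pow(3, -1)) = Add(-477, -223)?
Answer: Pow(Add(653660, Pow(335233, Rational(1, 2))), Rational(1, 2)) ≈ 808.85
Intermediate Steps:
Function('L')(o, f) = -2100 (Function('L')(o, f) = Mul(3, Add(-477, -223)) = Mul(3, -700) = -2100)
Pow(Add(Pow(Add(337333, Function('L')(-229, 735)), Rational(1, 2)), Mul(29, Mul(Mul(-23, -28), 35))), Rational(1, 2)) = Pow(Add(Pow(Add(337333, -2100), Rational(1, 2)), Mul(29, Mul(Mul(-23, -28), 35))), Rational(1, 2)) = Pow(Add(Pow(335233, Rational(1, 2)), Mul(29, Mul(644, 35))), Rational(1, 2)) = Pow(Add(Pow(335233, Rational(1, 2)), Mul(29, 22540)), Rational(1, 2)) = Pow(Add(Pow(335233, Rational(1, 2)), 653660), Rational(1, 2)) = Pow(Add(653660, Pow(335233, Rational(1, 2))), Rational(1, 2))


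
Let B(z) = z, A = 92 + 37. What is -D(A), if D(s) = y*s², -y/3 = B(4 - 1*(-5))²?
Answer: 4043763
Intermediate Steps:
A = 129
y = -243 (y = -3*(4 - 1*(-5))² = -3*(4 + 5)² = -3*9² = -3*81 = -243)
D(s) = -243*s²
-D(A) = -(-243)*129² = -(-243)*16641 = -1*(-4043763) = 4043763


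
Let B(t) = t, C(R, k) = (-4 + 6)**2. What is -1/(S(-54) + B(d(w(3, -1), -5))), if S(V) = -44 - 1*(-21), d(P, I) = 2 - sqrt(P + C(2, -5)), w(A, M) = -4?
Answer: 1/21 ≈ 0.047619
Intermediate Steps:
C(R, k) = 4 (C(R, k) = 2**2 = 4)
d(P, I) = 2 - sqrt(4 + P) (d(P, I) = 2 - sqrt(P + 4) = 2 - sqrt(4 + P))
S(V) = -23 (S(V) = -44 + 21 = -23)
-1/(S(-54) + B(d(w(3, -1), -5))) = -1/(-23 + (2 - sqrt(4 - 4))) = -1/(-23 + (2 - sqrt(0))) = -1/(-23 + (2 - 1*0)) = -1/(-23 + (2 + 0)) = -1/(-23 + 2) = -1/(-21) = -1*(-1/21) = 1/21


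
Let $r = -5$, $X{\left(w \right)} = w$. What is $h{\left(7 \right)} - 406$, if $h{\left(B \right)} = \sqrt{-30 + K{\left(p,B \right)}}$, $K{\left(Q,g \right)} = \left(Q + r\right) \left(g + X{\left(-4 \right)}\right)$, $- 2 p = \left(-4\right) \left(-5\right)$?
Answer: $-406 + 5 i \sqrt{3} \approx -406.0 + 8.6602 i$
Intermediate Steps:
$p = -10$ ($p = - \frac{\left(-4\right) \left(-5\right)}{2} = \left(- \frac{1}{2}\right) 20 = -10$)
$K{\left(Q,g \right)} = \left(-5 + Q\right) \left(-4 + g\right)$ ($K{\left(Q,g \right)} = \left(Q - 5\right) \left(g - 4\right) = \left(-5 + Q\right) \left(-4 + g\right)$)
$h{\left(B \right)} = \sqrt{30 - 15 B}$ ($h{\left(B \right)} = \sqrt{-30 - \left(-60 + 15 B\right)} = \sqrt{30 - 15 B}$)
$h{\left(7 \right)} - 406 = \sqrt{30 - 105} - 406 = \sqrt{-75} - 406 = 5 i \sqrt{3} - 406 = -406 + 5 i \sqrt{3}$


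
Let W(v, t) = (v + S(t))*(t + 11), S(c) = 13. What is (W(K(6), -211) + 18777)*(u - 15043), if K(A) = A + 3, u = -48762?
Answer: -917324485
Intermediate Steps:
K(A) = 3 + A
W(v, t) = (11 + t)*(13 + v) (W(v, t) = (v + 13)*(t + 11) = (13 + v)*(11 + t) = (11 + t)*(13 + v))
(W(K(6), -211) + 18777)*(u - 15043) = ((143 + 11*(3 + 6) + 13*(-211) - 211*(3 + 6)) + 18777)*(-48762 - 15043) = ((143 + 11*9 - 2743 - 211*9) + 18777)*(-63805) = ((143 + 99 - 2743 - 1899) + 18777)*(-63805) = (-4400 + 18777)*(-63805) = 14377*(-63805) = -917324485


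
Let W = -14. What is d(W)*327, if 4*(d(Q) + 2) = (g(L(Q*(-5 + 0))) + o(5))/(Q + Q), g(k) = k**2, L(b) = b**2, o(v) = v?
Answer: -7851344883/112 ≈ -7.0101e+7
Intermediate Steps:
d(Q) = -2 + (5 + 625*Q**4)/(8*Q) (d(Q) = -2 + ((((Q*(-5 + 0))**2)**2 + 5)/(Q + Q))/4 = -2 + ((((Q*(-5))**2)**2 + 5)/((2*Q)))/4 = -2 + ((((-5*Q)**2)**2 + 5)*(1/(2*Q)))/4 = -2 + (((25*Q**2)**2 + 5)*(1/(2*Q)))/4 = -2 + ((625*Q**4 + 5)*(1/(2*Q)))/4 = -2 + ((5 + 625*Q**4)*(1/(2*Q)))/4 = -2 + ((5 + 625*Q**4)/(2*Q))/4 = -2 + (5 + 625*Q**4)/(8*Q))
d(W)*327 = ((1/8)*(5 - 16*(-14) + 625*(-14)**4)/(-14))*327 = ((1/8)*(-1/14)*(5 + 224 + 625*38416))*327 = ((1/8)*(-1/14)*(5 + 224 + 24010000))*327 = ((1/8)*(-1/14)*24010229)*327 = -24010229/112*327 = -7851344883/112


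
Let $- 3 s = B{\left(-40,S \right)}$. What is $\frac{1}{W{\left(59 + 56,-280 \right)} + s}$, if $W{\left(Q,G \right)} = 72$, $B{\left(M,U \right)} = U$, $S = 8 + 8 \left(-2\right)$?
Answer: $\frac{3}{224} \approx 0.013393$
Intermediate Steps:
$S = -8$ ($S = 8 - 16 = -8$)
$s = \frac{8}{3}$ ($s = \left(- \frac{1}{3}\right) \left(-8\right) = \frac{8}{3} \approx 2.6667$)
$\frac{1}{W{\left(59 + 56,-280 \right)} + s} = \frac{1}{72 + \frac{8}{3}} = \frac{1}{\frac{224}{3}} = \frac{3}{224}$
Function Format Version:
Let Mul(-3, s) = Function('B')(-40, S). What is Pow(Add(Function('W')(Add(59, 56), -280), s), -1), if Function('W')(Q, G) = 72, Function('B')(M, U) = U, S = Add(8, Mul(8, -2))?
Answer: Rational(3, 224) ≈ 0.013393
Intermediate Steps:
S = -8 (S = Add(8, -16) = -8)
s = Rational(8, 3) (s = Mul(Rational(-1, 3), -8) = Rational(8, 3) ≈ 2.6667)
Pow(Add(Function('W')(Add(59, 56), -280), s), -1) = Pow(Add(72, Rational(8, 3)), -1) = Pow(Rational(224, 3), -1) = Rational(3, 224)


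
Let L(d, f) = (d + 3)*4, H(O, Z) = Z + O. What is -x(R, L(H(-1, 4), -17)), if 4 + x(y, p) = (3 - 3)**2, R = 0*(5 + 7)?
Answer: 4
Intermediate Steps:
H(O, Z) = O + Z
L(d, f) = 12 + 4*d (L(d, f) = (3 + d)*4 = 12 + 4*d)
R = 0 (R = 0*12 = 0)
x(y, p) = -4 (x(y, p) = -4 + (3 - 3)**2 = -4 + 0**2 = -4 + 0 = -4)
-x(R, L(H(-1, 4), -17)) = -1*(-4) = 4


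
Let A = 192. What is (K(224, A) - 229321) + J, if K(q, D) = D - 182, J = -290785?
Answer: -520096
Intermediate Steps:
K(q, D) = -182 + D
(K(224, A) - 229321) + J = ((-182 + 192) - 229321) - 290785 = (10 - 229321) - 290785 = -229311 - 290785 = -520096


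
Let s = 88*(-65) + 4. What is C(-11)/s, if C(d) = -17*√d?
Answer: 17*I*√11/5716 ≈ 0.009864*I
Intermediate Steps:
s = -5716 (s = -5720 + 4 = -5716)
C(-11)/s = -17*I*√11/(-5716) = -17*I*√11*(-1/5716) = 17*I*√11/5716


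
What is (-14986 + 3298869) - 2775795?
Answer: 508088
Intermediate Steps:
(-14986 + 3298869) - 2775795 = 3283883 - 2775795 = 508088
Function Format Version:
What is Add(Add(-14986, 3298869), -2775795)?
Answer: 508088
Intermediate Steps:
Add(Add(-14986, 3298869), -2775795) = Add(3283883, -2775795) = 508088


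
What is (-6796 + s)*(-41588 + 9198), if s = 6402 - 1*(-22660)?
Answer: -721195740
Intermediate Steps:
s = 29062 (s = 6402 + 22660 = 29062)
(-6796 + s)*(-41588 + 9198) = (-6796 + 29062)*(-41588 + 9198) = 22266*(-32390) = -721195740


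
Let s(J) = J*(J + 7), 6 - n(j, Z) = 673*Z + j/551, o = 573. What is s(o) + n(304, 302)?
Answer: 3743884/29 ≈ 1.2910e+5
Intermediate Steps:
n(j, Z) = 6 - 673*Z - j/551 (n(j, Z) = 6 - (673*Z + j/551) = 6 + (-673*Z - j/551) = 6 - 673*Z - j/551)
s(J) = J*(7 + J)
s(o) + n(304, 302) = 573*(7 + 573) + (6 - 673*302 - 1/551*304) = 573*580 + (6 - 203246 - 16/29) = 332340 - 5893976/29 = 3743884/29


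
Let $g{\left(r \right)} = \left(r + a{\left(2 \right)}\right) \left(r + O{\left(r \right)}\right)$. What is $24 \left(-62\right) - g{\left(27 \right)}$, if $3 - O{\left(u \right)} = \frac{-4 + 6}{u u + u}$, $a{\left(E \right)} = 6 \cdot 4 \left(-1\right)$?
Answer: $- \frac{198827}{126} \approx -1578.0$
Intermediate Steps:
$a{\left(E \right)} = -24$ ($a{\left(E \right)} = 24 \left(-1\right) = -24$)
$O{\left(u \right)} = 3 - \frac{2}{u + u^{2}}$ ($O{\left(u \right)} = 3 - \frac{-4 + 6}{u u + u} = 3 - \frac{2}{u^{2} + u} = 3 - \frac{2}{u + u^{2}}$)
$g{\left(r \right)} = \left(-24 + r\right) \left(r + \frac{-2 + 3 r + 3 r^{2}}{r \left(1 + r\right)}\right)$ ($g{\left(r \right)} = \left(r - 24\right) \left(r + \frac{-2 + 3 r + 3 r^{2}}{r \left(1 + r\right)}\right) = \left(-24 + r\right) \left(r + \frac{-2 + 3 r + 3 r^{2}}{r \left(1 + r\right)}\right)$)
$24 \left(-62\right) - g{\left(27 \right)} = 24 \left(-62\right) - \frac{48 + 27^{4} - 93 \cdot 27^{2} - 1998 - 20 \cdot 27^{3}}{27 \left(1 + 27\right)} = -1488 - \frac{48 + 531441 - 67797 - 1998 - 393660}{27 \cdot 28} = -1488 - \frac{1}{27} \cdot \frac{1}{28} \left(48 + 531441 - 67797 - 1998 - 393660\right) = -1488 - \frac{1}{27} \cdot \frac{1}{28} \cdot 68034 = -1488 - \frac{11339}{126} = - \frac{198827}{126}$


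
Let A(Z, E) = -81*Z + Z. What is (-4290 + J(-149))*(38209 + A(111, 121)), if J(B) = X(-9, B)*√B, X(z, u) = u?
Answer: -125821410 - 4370021*I*√149 ≈ -1.2582e+8 - 5.3343e+7*I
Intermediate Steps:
A(Z, E) = -80*Z
J(B) = B^(3/2) (J(B) = B*√B = B^(3/2))
(-4290 + J(-149))*(38209 + A(111, 121)) = (-4290 + (-149)^(3/2))*(38209 - 80*111) = (-4290 - 149*I*√149)*(38209 - 8880) = (-4290 - 149*I*√149)*29329 = -125821410 - 4370021*I*√149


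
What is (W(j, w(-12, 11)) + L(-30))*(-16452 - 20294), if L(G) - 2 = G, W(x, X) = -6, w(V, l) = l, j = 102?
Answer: 1249364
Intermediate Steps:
L(G) = 2 + G
(W(j, w(-12, 11)) + L(-30))*(-16452 - 20294) = (-6 + (2 - 30))*(-16452 - 20294) = (-6 - 28)*(-36746) = -34*(-36746) = 1249364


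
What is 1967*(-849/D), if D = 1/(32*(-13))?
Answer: 694712928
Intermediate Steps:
D = -1/416 (D = 1/(-416) = -1/416 ≈ -0.0024038)
1967*(-849/D) = 1967*(-849/(-1/416)) = 1967*(-849*(-416)) = 1967*353184 = 694712928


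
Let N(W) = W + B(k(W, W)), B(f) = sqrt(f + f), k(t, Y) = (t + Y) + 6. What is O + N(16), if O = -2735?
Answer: -2719 + 2*sqrt(19) ≈ -2710.3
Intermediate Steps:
k(t, Y) = 6 + Y + t (k(t, Y) = (Y + t) + 6 = 6 + Y + t)
B(f) = sqrt(2)*sqrt(f) (B(f) = sqrt(2*f) = sqrt(2)*sqrt(f))
N(W) = W + sqrt(2)*sqrt(6 + 2*W) (N(W) = W + sqrt(2)*sqrt(6 + W + W) = W + sqrt(2)*sqrt(6 + 2*W))
O + N(16) = -2735 + (16 + 2*sqrt(3 + 16)) = -2735 + (16 + 2*sqrt(19)) = -2719 + 2*sqrt(19)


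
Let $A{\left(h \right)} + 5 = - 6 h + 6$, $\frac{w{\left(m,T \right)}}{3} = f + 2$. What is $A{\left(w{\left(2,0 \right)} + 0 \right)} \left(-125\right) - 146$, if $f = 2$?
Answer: $8729$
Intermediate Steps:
$w{\left(m,T \right)} = 12$ ($w{\left(m,T \right)} = 3 \left(2 + 2\right) = 3 \cdot 4 = 12$)
$A{\left(h \right)} = 1 - 6 h$ ($A{\left(h \right)} = -5 - \left(-6 + 6 h\right) = 1 - 6 h$)
$A{\left(w{\left(2,0 \right)} + 0 \right)} \left(-125\right) - 146 = \left(1 - 6 \left(12 + 0\right)\right) \left(-125\right) - 146 = \left(1 - 72\right) \left(-125\right) - 146 = \left(-71\right) \left(-125\right) - 146 = 8875 - 146 = 8729$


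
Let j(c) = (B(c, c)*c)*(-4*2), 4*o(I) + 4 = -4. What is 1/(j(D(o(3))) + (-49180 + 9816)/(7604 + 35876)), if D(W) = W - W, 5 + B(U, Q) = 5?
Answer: -10870/9841 ≈ -1.1046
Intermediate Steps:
o(I) = -2 (o(I) = -1 + (¼)*(-4) = -1 - 1 = -2)
B(U, Q) = 0 (B(U, Q) = -5 + 5 = 0)
D(W) = 0
j(c) = 0 (j(c) = (0*c)*(-4*2) = 0*(-8) = 0)
1/(j(D(o(3))) + (-49180 + 9816)/(7604 + 35876)) = 1/(0 + (-49180 + 9816)/(7604 + 35876)) = 1/(0 - 39364/43480) = 1/(0 - 39364*1/43480) = 1/(0 - 9841/10870) = 1/(-9841/10870) = -10870/9841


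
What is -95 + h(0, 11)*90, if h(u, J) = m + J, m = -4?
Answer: 535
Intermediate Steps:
h(u, J) = -4 + J
-95 + h(0, 11)*90 = -95 + (-4 + 11)*90 = -95 + 7*90 = -95 + 630 = 535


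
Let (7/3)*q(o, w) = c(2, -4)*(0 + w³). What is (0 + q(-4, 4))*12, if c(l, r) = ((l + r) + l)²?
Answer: 0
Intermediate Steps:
c(l, r) = (r + 2*l)²
q(o, w) = 0 (q(o, w) = 3*((-4 + 2*2)²*(0 + w³))/7 = 3*((-4 + 4)²*w³)/7 = 3*(0²*w³)/7 = 3*(0*w³)/7 = (3/7)*0 = 0)
(0 + q(-4, 4))*12 = (0 + 0)*12 = 0*12 = 0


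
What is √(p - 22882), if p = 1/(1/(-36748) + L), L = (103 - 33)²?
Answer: I*√741913968718757557230/180065199 ≈ 151.27*I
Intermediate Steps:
L = 4900 (L = 70² = 4900)
p = 36748/180065199 (p = 1/(1/(-36748) + 4900) = 1/(-1/36748 + 4900) = 1/(180065199/36748) = 36748/180065199 ≈ 0.00020408)
√(p - 22882) = √(36748/180065199 - 22882) = √(-4120251846770/180065199) = I*√741913968718757557230/180065199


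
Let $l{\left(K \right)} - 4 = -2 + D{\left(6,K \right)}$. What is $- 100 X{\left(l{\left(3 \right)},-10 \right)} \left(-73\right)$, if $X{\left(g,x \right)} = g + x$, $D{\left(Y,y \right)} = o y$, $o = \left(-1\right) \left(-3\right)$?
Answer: $7300$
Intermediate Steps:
$o = 3$
$D{\left(Y,y \right)} = 3 y$
$l{\left(K \right)} = 2 + 3 K$ ($l{\left(K \right)} = 4 + \left(-2 + 3 K\right) = 2 + 3 K$)
$- 100 X{\left(l{\left(3 \right)},-10 \right)} \left(-73\right) = - 100 \left(\left(2 + 3 \cdot 3\right) - 10\right) \left(-73\right) = - 100 \left(\left(2 + 9\right) - 10\right) \left(-73\right) = - 100 \left(11 - 10\right) \left(-73\right) = \left(-100\right) 1 \left(-73\right) = \left(-100\right) \left(-73\right) = 7300$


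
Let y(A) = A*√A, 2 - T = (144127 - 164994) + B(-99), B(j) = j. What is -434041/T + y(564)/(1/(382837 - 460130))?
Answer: -434041/20968 - 87186504*√141 ≈ -1.0353e+9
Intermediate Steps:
T = 20968 (T = 2 - ((144127 - 164994) - 99) = 2 - (-20867 - 99) = 2 - 1*(-20966) = 2 + 20966 = 20968)
y(A) = A^(3/2)
-434041/T + y(564)/(1/(382837 - 460130)) = -434041/20968 + 564^(3/2)/(1/(382837 - 460130)) = -434041*1/20968 + (1128*√141)/(1/(-77293)) = -434041/20968 + (1128*√141)/(-1/77293) = -434041/20968 + (1128*√141)*(-77293) = -434041/20968 - 87186504*√141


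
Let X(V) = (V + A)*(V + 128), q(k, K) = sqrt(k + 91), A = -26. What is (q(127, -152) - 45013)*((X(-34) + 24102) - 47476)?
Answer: 1306007182 - 29014*sqrt(218) ≈ 1.3056e+9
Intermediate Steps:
q(k, K) = sqrt(91 + k)
X(V) = (-26 + V)*(128 + V) (X(V) = (V - 26)*(V + 128) = (-26 + V)*(128 + V))
(q(127, -152) - 45013)*((X(-34) + 24102) - 47476) = (sqrt(91 + 127) - 45013)*(((-3328 + (-34)**2 + 102*(-34)) + 24102) - 47476) = (sqrt(218) - 45013)*(((-3328 + 1156 - 3468) + 24102) - 47476) = (-45013 + sqrt(218))*((-5640 + 24102) - 47476) = (-45013 + sqrt(218))*(18462 - 47476) = (-45013 + sqrt(218))*(-29014) = 1306007182 - 29014*sqrt(218)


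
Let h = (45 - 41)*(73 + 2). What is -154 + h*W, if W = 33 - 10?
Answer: 6746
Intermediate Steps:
h = 300 (h = 4*75 = 300)
W = 23
-154 + h*W = -154 + 300*23 = -154 + 6900 = 6746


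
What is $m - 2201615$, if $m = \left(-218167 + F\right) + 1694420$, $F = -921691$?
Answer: $-1647053$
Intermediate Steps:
$m = 554562$ ($m = \left(-218167 - 921691\right) + 1694420 = -1139858 + 1694420 = 554562$)
$m - 2201615 = 554562 - 2201615 = -1647053$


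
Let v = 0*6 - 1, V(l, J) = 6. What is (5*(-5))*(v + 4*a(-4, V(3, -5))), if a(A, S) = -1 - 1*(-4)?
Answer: -275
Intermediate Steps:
a(A, S) = 3 (a(A, S) = -1 + 4 = 3)
v = -1 (v = 0 - 1 = -1)
(5*(-5))*(v + 4*a(-4, V(3, -5))) = (5*(-5))*(-1 + 4*3) = -25*(-1 + 12) = -25*11 = -275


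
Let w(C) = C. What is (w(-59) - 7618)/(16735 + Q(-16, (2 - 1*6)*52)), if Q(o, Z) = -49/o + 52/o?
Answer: -122832/267757 ≈ -0.45874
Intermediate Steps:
Q(o, Z) = 3/o
(w(-59) - 7618)/(16735 + Q(-16, (2 - 1*6)*52)) = (-59 - 7618)/(16735 + 3/(-16)) = -7677/(16735 + 3*(-1/16)) = -7677/(16735 - 3/16) = -7677/267757/16 = -7677*16/267757 = -122832/267757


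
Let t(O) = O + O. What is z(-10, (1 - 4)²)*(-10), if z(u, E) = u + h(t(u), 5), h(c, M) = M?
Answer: 50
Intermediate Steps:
t(O) = 2*O
z(u, E) = 5 + u (z(u, E) = u + 5 = 5 + u)
z(-10, (1 - 4)²)*(-10) = (5 - 10)*(-10) = -5*(-10) = 50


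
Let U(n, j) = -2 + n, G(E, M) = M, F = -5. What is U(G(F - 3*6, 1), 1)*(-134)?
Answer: 134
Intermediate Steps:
U(G(F - 3*6, 1), 1)*(-134) = (-2 + 1)*(-134) = -1*(-134) = 134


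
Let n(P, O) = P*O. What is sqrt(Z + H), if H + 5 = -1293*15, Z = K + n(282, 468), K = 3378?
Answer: sqrt(115954) ≈ 340.52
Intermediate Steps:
n(P, O) = O*P
Z = 135354 (Z = 3378 + 468*282 = 3378 + 131976 = 135354)
H = -19400 (H = -5 - 1293*15 = -5 - 19395 = -19400)
sqrt(Z + H) = sqrt(135354 - 19400) = sqrt(115954)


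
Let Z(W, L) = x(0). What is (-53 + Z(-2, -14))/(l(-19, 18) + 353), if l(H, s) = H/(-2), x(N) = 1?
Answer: -104/725 ≈ -0.14345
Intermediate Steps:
l(H, s) = -H/2 (l(H, s) = H*(-1/2) = -H/2)
Z(W, L) = 1
(-53 + Z(-2, -14))/(l(-19, 18) + 353) = (-53 + 1)/(-1/2*(-19) + 353) = -52/(19/2 + 353) = -52/725/2 = -52*2/725 = -104/725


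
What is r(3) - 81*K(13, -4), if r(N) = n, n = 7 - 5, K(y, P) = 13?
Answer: -1051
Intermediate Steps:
n = 2
r(N) = 2
r(3) - 81*K(13, -4) = 2 - 81*13 = 2 - 1053 = -1051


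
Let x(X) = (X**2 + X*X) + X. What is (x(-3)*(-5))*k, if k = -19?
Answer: 1425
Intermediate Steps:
x(X) = X + 2*X**2 (x(X) = (X**2 + X**2) + X = 2*X**2 + X = X + 2*X**2)
(x(-3)*(-5))*k = (-3*(1 + 2*(-3))*(-5))*(-19) = (-3*(1 - 6)*(-5))*(-19) = (-3*(-5)*(-5))*(-19) = (15*(-5))*(-19) = -75*(-19) = 1425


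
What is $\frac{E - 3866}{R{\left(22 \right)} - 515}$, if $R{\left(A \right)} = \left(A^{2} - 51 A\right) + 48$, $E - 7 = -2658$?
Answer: $\frac{6517}{1105} \approx 5.8977$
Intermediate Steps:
$E = -2651$ ($E = 7 - 2658 = -2651$)
$R{\left(A \right)} = 48 + A^{2} - 51 A$
$\frac{E - 3866}{R{\left(22 \right)} - 515} = \frac{-2651 - 3866}{\left(48 + 22^{2} - 1122\right) - 515} = - \frac{6517}{\left(48 + 484 - 1122\right) - 515} = - \frac{6517}{-590 - 515} = - \frac{6517}{-1105} = \left(-6517\right) \left(- \frac{1}{1105}\right) = \frac{6517}{1105}$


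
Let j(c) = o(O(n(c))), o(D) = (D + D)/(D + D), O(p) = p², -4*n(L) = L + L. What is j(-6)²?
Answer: 1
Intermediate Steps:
n(L) = -L/2 (n(L) = -(L + L)/4 = -L/2)
o(D) = 1 (o(D) = (2*D)/((2*D)) = (2*D)*(1/(2*D)) = 1)
j(c) = 1
j(-6)² = 1² = 1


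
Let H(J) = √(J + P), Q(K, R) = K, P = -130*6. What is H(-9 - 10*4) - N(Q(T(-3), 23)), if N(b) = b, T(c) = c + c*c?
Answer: -6 + I*√829 ≈ -6.0 + 28.792*I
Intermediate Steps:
P = -780
T(c) = c + c²
H(J) = √(-780 + J) (H(J) = √(J - 780) = √(-780 + J))
H(-9 - 10*4) - N(Q(T(-3), 23)) = √(-780 + (-9 - 10*4)) - (-3)*(1 - 3) = √(-780 + (-9 - 40)) - (-3)*(-2) = √(-780 - 49) - 1*6 = √(-829) - 6 = I*√829 - 6 = -6 + I*√829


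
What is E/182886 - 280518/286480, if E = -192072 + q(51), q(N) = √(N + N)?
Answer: -8860633459/4366098440 + √102/182886 ≈ -2.0294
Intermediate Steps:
q(N) = √2*√N (q(N) = √(2*N) = √2*√N)
E = -192072 + √102 (E = -192072 + √2*√51 = -192072 + √102 ≈ -1.9206e+5)
E/182886 - 280518/286480 = (-192072 + √102)/182886 - 280518/286480 = (-192072 + √102)*(1/182886) - 280518*1/286480 = (-32012/30481 + √102/182886) - 140259/143240 = -8860633459/4366098440 + √102/182886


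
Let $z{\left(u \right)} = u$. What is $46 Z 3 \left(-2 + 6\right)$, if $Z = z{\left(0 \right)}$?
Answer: $0$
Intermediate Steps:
$Z = 0$
$46 Z 3 \left(-2 + 6\right) = 46 \cdot 0 \cdot 3 \left(-2 + 6\right) = 0 \cdot 3 \cdot 4 = 0 \cdot 12 = 0$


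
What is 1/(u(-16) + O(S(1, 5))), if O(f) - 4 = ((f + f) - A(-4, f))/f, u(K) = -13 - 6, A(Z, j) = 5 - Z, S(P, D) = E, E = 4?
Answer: -4/61 ≈ -0.065574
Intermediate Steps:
S(P, D) = 4
u(K) = -19
O(f) = 4 + (-9 + 2*f)/f (O(f) = 4 + ((f + f) - (5 - 1*(-4)))/f = 4 + (2*f - (5 + 4))/f = 4 + (2*f - 1*9)/f = 4 + (2*f - 9)/f = 4 + (-9 + 2*f)/f)
1/(u(-16) + O(S(1, 5))) = 1/(-19 + (6 - 9/4)) = 1/(-19 + 15/4) = 1/(-61/4) = -4/61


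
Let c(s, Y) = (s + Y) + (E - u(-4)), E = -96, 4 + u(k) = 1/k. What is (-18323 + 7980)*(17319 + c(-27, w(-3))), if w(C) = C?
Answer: -711484627/4 ≈ -1.7787e+8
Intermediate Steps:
u(k) = -4 + 1/k
c(s, Y) = -367/4 + Y + s (c(s, Y) = (s + Y) + (-96 - (-4 + 1/(-4))) = (Y + s) + (-96 - (-4 - 1/4)) = (Y + s) + (-96 - 1*(-17/4)) = (Y + s) + (-96 + 17/4) = (Y + s) - 367/4 = -367/4 + Y + s)
(-18323 + 7980)*(17319 + c(-27, w(-3))) = (-18323 + 7980)*(17319 + (-367/4 - 3 - 27)) = -10343*(17319 - 487/4) = -10343*68789/4 = -711484627/4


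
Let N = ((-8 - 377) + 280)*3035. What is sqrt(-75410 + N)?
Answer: I*sqrt(394085) ≈ 627.76*I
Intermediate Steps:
N = -318675 (N = (-385 + 280)*3035 = -105*3035 = -318675)
sqrt(-75410 + N) = sqrt(-75410 - 318675) = sqrt(-394085) = I*sqrt(394085)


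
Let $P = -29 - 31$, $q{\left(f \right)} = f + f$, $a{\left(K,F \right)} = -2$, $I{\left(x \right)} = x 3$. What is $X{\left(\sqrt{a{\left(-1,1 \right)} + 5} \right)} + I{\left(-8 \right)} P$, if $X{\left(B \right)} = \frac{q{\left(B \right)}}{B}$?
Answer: $1442$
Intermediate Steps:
$I{\left(x \right)} = 3 x$
$q{\left(f \right)} = 2 f$
$X{\left(B \right)} = 2$ ($X{\left(B \right)} = \frac{2 B}{B} = 2$)
$P = -60$
$X{\left(\sqrt{a{\left(-1,1 \right)} + 5} \right)} + I{\left(-8 \right)} P = 2 + 3 \left(-8\right) \left(-60\right) = 2 - -1440 = 2 + 1440 = 1442$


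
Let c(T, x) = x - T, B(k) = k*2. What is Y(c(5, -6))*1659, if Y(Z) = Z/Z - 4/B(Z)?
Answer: 21567/11 ≈ 1960.6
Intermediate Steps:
B(k) = 2*k
Y(Z) = 1 - 2/Z (Y(Z) = Z/Z - 4*1/(2*Z) = 1 - 2/Z)
Y(c(5, -6))*1659 = ((-2 + (-6 - 1*5))/(-6 - 1*5))*1659 = ((-2 + (-6 - 5))/(-6 - 5))*1659 = ((-2 - 11)/(-11))*1659 = -1/11*(-13)*1659 = (13/11)*1659 = 21567/11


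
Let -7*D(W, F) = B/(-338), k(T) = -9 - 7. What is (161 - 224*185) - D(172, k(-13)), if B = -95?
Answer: -97666019/2366 ≈ -41279.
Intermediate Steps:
k(T) = -16
D(W, F) = -95/2366 (D(W, F) = -(-95)/(7*(-338)) = -(-95)*(-1)/(7*338) = -1/7*95/338 = -95/2366)
(161 - 224*185) - D(172, k(-13)) = (161 - 224*185) - 1*(-95/2366) = (161 - 41440) + 95/2366 = -41279 + 95/2366 = -97666019/2366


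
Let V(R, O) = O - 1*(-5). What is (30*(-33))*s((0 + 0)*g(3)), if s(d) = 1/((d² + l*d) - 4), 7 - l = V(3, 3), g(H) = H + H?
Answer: 495/2 ≈ 247.50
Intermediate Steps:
V(R, O) = 5 + O (V(R, O) = O + 5 = 5 + O)
g(H) = 2*H
l = -1 (l = 7 - (5 + 3) = 7 - 1*8 = 7 - 8 = -1)
s(d) = 1/(-4 + d² - d) (s(d) = 1/((d² - d) - 4) = 1/(-4 + d² - d))
(30*(-33))*s((0 + 0)*g(3)) = (30*(-33))/(-4 + ((0 + 0)*(2*3))² - (0 + 0)*2*3) = -990/(-4 + (0*6)² - 0*6) = -990/(-4 + 0² - 1*0) = -990/(-4 + 0 + 0) = -990/(-4) = -990*(-¼) = 495/2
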